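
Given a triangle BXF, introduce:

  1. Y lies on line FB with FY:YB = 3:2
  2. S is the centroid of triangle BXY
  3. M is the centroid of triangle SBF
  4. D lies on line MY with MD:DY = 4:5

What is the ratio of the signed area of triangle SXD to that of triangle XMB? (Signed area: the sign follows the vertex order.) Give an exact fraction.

[SXD]:[XMB] = 6/17

Choose coordinates B = (0, 0), X = (1, 0), F = (0, 1).
1. Y lies on line FB with FY:YB = 3:2 ⇒ Y = (0, 2/5)
2. S is the centroid of triangle BXY ⇒ S = (1/3, 2/15)
3. M is the centroid of triangle SBF ⇒ M = (1/9, 17/45)
4. D lies on line MY with MD:DY = 4:5 ⇒ D = (5/81, 157/405)
2·[SXD] = 2/15, 2·[XMB] = 17/45
[SXD]:[XMB] = 2/15:17/45 = 6/17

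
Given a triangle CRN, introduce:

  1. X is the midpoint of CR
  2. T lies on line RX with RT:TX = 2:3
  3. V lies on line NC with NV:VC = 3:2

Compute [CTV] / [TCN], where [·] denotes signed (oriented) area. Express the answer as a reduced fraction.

Set C = (0, 0), R = (1, 0), N = (0, 1); any affine frame gives the same invariant.
1. X is the midpoint of CR ⇒ X = (1/2, 0)
2. T lies on line RX with RT:TX = 2:3 ⇒ T = (4/5, 0)
3. V lies on line NC with NV:VC = 3:2 ⇒ V = (0, 2/5)
2·[CTV] = 8/25, 2·[TCN] = -4/5
[CTV]:[TCN] = 8/25:-4/5 = -2/5

[CTV]:[TCN] = -2/5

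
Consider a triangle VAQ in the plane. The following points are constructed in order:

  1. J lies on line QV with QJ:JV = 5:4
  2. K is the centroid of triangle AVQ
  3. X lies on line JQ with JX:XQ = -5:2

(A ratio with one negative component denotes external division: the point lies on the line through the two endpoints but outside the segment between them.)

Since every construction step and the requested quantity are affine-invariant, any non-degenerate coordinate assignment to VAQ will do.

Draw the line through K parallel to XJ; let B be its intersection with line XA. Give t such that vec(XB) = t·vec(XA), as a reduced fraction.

Choose coordinates V = (0, 0), A = (1, 0), Q = (0, 1).
1. J lies on line QV with QJ:JV = 5:4 ⇒ J = (0, 4/9)
2. K is the centroid of triangle AVQ ⇒ K = (1/3, 1/3)
3. X lies on line JQ with JX:XQ = -5:2 ⇒ X = (0, 37/27)
through K parallel to XJ: direction (0, -25/27); meets XA at B = (1/3, 74/81)
B = X + t·(A−X) with t = 1/3

t = 1/3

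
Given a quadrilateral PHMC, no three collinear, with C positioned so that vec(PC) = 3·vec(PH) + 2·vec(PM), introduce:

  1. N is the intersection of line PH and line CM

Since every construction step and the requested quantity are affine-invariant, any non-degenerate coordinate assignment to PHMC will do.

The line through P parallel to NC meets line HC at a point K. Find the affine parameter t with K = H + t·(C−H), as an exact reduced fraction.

t = 1/4

Choose coordinates P = (0, 0), H = (1, 0), M = (0, 1), C = (3, 2).
1. N is the intersection of line PH and line CM ⇒ N = (-3, 0)
through P parallel to NC: direction (6, 2); meets HC at K = (3/2, 1/2)
K = H + t·(C−H) with t = 1/4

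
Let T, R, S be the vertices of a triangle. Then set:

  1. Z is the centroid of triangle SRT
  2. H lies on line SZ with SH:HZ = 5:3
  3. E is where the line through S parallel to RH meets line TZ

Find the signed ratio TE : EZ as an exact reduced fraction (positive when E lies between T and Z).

Choose coordinates T = (0, 0), R = (1, 0), S = (0, 1).
1. Z is the centroid of triangle SRT ⇒ Z = (1/3, 1/3)
2. H lies on line SZ with SH:HZ = 5:3 ⇒ H = (5/24, 7/12)
3. E is where the line through S parallel to RH meets line TZ ⇒ E = (19/33, 19/33)
E = T + t·(Z−T) with t = 19/11, so TE:EZ = t:(1−t) = 19/11:-8/11

TE:EZ = -19/8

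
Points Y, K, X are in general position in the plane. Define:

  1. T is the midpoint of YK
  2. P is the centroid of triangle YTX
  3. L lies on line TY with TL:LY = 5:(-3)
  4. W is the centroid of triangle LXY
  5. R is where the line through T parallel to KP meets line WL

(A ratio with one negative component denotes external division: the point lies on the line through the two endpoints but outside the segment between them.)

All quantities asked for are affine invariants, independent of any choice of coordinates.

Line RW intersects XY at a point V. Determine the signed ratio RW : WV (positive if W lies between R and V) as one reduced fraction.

RW:WV = 1/8

Assign Y = (0, 0), K = (1, 0), X = (0, 1) — the answer is frame-independent, so this choice is without loss of generality.
1. T is the midpoint of YK ⇒ T = (1/2, 0)
2. P is the centroid of triangle YTX ⇒ P = (1/6, 1/3)
3. L lies on line TY with TL:LY = 5:(-3) ⇒ L = (-3/4, 0)
4. W is the centroid of triangle LXY ⇒ W = (-1/4, 1/3)
5. R is where the line through T parallel to KP meets line WL ⇒ R = (-9/32, 5/16)
line RW meets XY at V = (0, 1/2)
W = R + t·(V−R) with t = 1/9, so RW:WV = 1/9:8/9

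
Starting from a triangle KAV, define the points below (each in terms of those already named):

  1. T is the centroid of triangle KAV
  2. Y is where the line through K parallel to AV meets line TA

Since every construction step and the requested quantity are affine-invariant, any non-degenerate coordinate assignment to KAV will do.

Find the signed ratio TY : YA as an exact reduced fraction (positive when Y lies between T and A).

Choose coordinates K = (0, 0), A = (1, 0), V = (0, 1).
1. T is the centroid of triangle KAV ⇒ T = (1/3, 1/3)
2. Y is where the line through K parallel to AV meets line TA ⇒ Y = (-1, 1)
Y = T + t·(A−T) with t = -2, so TY:YA = t:(1−t) = -2:3

TY:YA = -2/3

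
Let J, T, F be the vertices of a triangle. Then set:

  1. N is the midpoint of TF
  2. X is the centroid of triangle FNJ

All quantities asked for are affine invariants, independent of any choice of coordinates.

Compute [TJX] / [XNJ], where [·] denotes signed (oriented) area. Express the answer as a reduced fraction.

[TJX]:[XNJ] = 3

Set J = (0, 0), T = (1, 0), F = (0, 1); any affine frame gives the same invariant.
1. N is the midpoint of TF ⇒ N = (1/2, 1/2)
2. X is the centroid of triangle FNJ ⇒ X = (1/6, 1/2)
2·[TJX] = -1/2, 2·[XNJ] = -1/6
[TJX]:[XNJ] = -1/2:-1/6 = 3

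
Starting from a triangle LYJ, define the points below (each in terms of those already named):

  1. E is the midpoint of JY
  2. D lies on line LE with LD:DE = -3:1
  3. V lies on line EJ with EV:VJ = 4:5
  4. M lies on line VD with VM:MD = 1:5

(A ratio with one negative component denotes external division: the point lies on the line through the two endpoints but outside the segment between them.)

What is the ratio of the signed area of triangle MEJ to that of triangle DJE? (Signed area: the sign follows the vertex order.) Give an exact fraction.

[MEJ]:[DJE] = -1/6

Set L = (0, 0), Y = (1, 0), J = (0, 1); any affine frame gives the same invariant.
1. E is the midpoint of JY ⇒ E = (1/2, 1/2)
2. D lies on line LE with LD:DE = -3:1 ⇒ D = (3/4, 3/4)
3. V lies on line EJ with EV:VJ = 4:5 ⇒ V = (5/18, 13/18)
4. M lies on line VD with VM:MD = 1:5 ⇒ M = (77/216, 157/216)
2·[MEJ] = -1/24, 2·[DJE] = 1/4
[MEJ]:[DJE] = -1/24:1/4 = -1/6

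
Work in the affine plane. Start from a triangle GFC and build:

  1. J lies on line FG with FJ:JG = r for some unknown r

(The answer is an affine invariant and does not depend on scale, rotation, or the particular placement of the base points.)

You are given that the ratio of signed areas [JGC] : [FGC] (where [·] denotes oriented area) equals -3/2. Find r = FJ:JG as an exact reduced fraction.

r = -5/3

Assign G = (0, 0), F = (1, 0), C = (0, 1) — the answer is frame-independent, so this choice is without loss of generality.
1. With FJ:JG = r, write λ = r/(r+1) so J = F + λ·(G−F); J is affine-linear in λ
Every point depending on J is an affine combination of J and λ-independent points, so each such coordinate is linear in λ; the λ² term in each signed area is a multiple of (G−F)×(G−F) = 0, so 2·[JGC] and 2·[FGC] are each linear in λ. Evaluating at λ=0 and λ=1:
  2·[JGC] = λ − 1,   2·[FGC] = -1
So [JGC]:[FGC] = (λ − 1) / (-1). Setting this equal to -3/2:
  λ − 1 = -3/2·(-1)  ⇒  λ = 5/2
Then r = λ/(1−λ) = (5/2)/(-3/2) = -5/3. Check: with r = -5/3, J = (-3/2, 0) and [JGC]:[FGC] = -3/2 as required.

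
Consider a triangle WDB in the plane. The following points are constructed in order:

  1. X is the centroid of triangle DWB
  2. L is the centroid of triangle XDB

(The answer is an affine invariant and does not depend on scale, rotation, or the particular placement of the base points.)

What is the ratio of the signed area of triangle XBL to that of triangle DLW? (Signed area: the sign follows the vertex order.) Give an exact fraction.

[XBL]:[DLW] = -1/4

Assign W = (0, 0), D = (1, 0), B = (0, 1) — the answer is frame-independent, so this choice is without loss of generality.
1. X is the centroid of triangle DWB ⇒ X = (1/3, 1/3)
2. L is the centroid of triangle XDB ⇒ L = (4/9, 4/9)
2·[XBL] = -1/9, 2·[DLW] = 4/9
[XBL]:[DLW] = -1/9:4/9 = -1/4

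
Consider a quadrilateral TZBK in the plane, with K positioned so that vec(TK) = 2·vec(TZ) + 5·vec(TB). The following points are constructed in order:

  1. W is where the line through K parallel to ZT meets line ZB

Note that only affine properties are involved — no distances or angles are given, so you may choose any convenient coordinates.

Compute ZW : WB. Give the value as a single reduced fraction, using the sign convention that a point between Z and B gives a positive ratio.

Choose coordinates T = (0, 0), Z = (1, 0), B = (0, 1), K = (2, 5).
1. W is where the line through K parallel to ZT meets line ZB ⇒ W = (-4, 5)
W = Z + t·(B−Z) with t = 5, so ZW:WB = t:(1−t) = 5:-4

ZW:WB = -5/4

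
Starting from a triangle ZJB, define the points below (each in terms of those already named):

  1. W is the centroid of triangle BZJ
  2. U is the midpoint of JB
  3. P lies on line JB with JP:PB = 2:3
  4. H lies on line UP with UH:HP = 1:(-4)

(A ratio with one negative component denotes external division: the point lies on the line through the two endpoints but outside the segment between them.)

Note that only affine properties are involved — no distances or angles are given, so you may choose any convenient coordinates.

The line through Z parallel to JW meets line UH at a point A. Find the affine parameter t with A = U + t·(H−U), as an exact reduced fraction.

t = -45

Set Z = (0, 0), J = (1, 0), B = (0, 1); any affine frame gives the same invariant.
1. W is the centroid of triangle BZJ ⇒ W = (1/3, 1/3)
2. U is the midpoint of JB ⇒ U = (1/2, 1/2)
3. P lies on line JB with JP:PB = 2:3 ⇒ P = (3/5, 2/5)
4. H lies on line UP with UH:HP = 1:(-4) ⇒ H = (7/15, 8/15)
through Z parallel to JW: direction (-2/3, 1/3); meets UH at A = (2, -1)
A = U + t·(H−U) with t = -45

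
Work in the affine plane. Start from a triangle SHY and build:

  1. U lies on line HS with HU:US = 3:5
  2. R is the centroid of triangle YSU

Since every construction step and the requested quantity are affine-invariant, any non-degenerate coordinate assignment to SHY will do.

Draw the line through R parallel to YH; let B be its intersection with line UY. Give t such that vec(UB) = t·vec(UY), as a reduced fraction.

t = -2/9

Work in coordinates with S = (0, 0), H = (1, 0), Y = (0, 1).
1. U lies on line HS with HU:US = 3:5 ⇒ U = (5/8, 0)
2. R is the centroid of triangle YSU ⇒ R = (5/24, 1/3)
through R parallel to YH: direction (1, -1); meets UY at B = (55/72, -2/9)
B = U + t·(Y−U) with t = -2/9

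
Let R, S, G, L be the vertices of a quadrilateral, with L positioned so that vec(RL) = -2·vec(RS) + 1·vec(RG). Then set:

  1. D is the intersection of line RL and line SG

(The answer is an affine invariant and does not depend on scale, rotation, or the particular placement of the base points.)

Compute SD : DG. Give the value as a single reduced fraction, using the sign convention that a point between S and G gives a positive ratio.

SD:DG = -1/2

Work in coordinates with R = (0, 0), S = (1, 0), G = (0, 1), L = (-2, 1).
1. D is the intersection of line RL and line SG ⇒ D = (2, -1)
D = S + t·(G−S) with t = -1, so SD:DG = t:(1−t) = -1:2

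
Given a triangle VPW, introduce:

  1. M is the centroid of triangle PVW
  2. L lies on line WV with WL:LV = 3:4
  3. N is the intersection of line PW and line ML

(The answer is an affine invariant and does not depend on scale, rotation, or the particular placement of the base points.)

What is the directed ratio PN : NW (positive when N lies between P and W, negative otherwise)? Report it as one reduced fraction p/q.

Assign V = (0, 0), P = (1, 0), W = (0, 1) — the answer is frame-independent, so this choice is without loss of generality.
1. M is the centroid of triangle PVW ⇒ M = (1/3, 1/3)
2. L lies on line WV with WL:LV = 3:4 ⇒ L = (0, 4/7)
3. N is the intersection of line PW and line ML ⇒ N = (3/2, -1/2)
N = P + t·(W−P) with t = -1/2, so PN:NW = t:(1−t) = -1/2:3/2

PN:NW = -1/3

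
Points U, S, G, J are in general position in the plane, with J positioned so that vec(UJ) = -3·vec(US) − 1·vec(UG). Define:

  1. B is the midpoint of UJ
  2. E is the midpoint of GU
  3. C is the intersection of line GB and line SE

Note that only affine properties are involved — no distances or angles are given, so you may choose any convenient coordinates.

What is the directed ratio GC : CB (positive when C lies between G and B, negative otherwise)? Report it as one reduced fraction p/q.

GC:CB = 2/7

Assign U = (0, 0), S = (1, 0), G = (0, 1), J = (-3, -1) — the answer is frame-independent, so this choice is without loss of generality.
1. B is the midpoint of UJ ⇒ B = (-3/2, -1/2)
2. E is the midpoint of GU ⇒ E = (0, 1/2)
3. C is the intersection of line GB and line SE ⇒ C = (-1/3, 2/3)
C = G + t·(B−G) with t = 2/9, so GC:CB = t:(1−t) = 2/9:7/9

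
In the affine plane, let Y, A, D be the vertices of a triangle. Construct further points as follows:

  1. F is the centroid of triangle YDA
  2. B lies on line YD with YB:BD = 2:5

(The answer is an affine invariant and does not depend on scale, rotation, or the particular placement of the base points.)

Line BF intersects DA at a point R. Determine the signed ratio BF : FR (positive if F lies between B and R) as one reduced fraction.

BF:FR = 8/7

Choose coordinates Y = (0, 0), A = (1, 0), D = (0, 1).
1. F is the centroid of triangle YDA ⇒ F = (1/3, 1/3)
2. B lies on line YD with YB:BD = 2:5 ⇒ B = (0, 2/7)
line BF meets DA at R = (5/8, 3/8)
F = B + t·(R−B) with t = 8/15, so BF:FR = 8/15:7/15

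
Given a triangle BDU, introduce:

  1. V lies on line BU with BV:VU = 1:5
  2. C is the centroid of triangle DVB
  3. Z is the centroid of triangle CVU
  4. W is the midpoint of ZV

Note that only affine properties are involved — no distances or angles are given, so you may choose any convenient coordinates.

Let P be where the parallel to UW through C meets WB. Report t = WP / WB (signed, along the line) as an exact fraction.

t = -10/3

Set B = (0, 0), D = (1, 0), U = (0, 1); any affine frame gives the same invariant.
1. V lies on line BU with BV:VU = 1:5 ⇒ V = (0, 1/6)
2. C is the centroid of triangle DVB ⇒ C = (1/3, 1/18)
3. Z is the centroid of triangle CVU ⇒ Z = (1/9, 11/27)
4. W is the midpoint of ZV ⇒ W = (1/18, 31/108)
through C parallel to UW: direction (1/18, -77/108); meets WB at P = (13/54, 403/324)
P = W + t·(B−W) with t = -10/3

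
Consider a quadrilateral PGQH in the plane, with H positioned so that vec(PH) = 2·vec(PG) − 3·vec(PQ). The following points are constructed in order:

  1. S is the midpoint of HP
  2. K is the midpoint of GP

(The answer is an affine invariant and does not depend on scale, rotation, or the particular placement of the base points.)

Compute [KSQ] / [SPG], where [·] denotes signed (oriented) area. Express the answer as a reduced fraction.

Set P = (0, 0), G = (1, 0), Q = (0, 1), H = (2, -3); any affine frame gives the same invariant.
1. S is the midpoint of HP ⇒ S = (1, -3/2)
2. K is the midpoint of GP ⇒ K = (1/2, 0)
2·[KSQ] = -1/4, 2·[SPG] = -3/2
[KSQ]:[SPG] = -1/4:-3/2 = 1/6

[KSQ]:[SPG] = 1/6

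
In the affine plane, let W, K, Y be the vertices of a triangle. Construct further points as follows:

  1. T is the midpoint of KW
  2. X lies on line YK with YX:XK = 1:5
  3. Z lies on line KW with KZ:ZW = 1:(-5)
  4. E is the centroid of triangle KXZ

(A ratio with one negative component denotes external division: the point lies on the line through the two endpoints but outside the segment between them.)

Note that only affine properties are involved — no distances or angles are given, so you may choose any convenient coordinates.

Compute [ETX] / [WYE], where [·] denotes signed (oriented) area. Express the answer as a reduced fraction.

Assign W = (0, 0), K = (1, 0), Y = (0, 1) — the answer is frame-independent, so this choice is without loss of generality.
1. T is the midpoint of KW ⇒ T = (1/2, 0)
2. X lies on line YK with YX:XK = 1:5 ⇒ X = (1/6, 5/6)
3. Z lies on line KW with KZ:ZW = 1:(-5) ⇒ Z = (5/4, 0)
4. E is the centroid of triangle KXZ ⇒ E = (29/36, 5/18)
2·[ETX] = -25/72, 2·[WYE] = -29/36
[ETX]:[WYE] = -25/72:-29/36 = 25/58

[ETX]:[WYE] = 25/58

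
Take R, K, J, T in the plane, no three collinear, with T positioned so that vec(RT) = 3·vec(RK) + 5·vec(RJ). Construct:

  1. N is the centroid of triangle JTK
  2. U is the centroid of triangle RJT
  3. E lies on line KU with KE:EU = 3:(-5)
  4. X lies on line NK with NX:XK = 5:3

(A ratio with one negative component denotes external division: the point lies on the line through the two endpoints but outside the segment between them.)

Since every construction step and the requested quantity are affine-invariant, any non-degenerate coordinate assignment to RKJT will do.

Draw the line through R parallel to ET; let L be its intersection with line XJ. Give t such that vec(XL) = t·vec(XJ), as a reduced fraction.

t = 15/19

Assign R = (0, 0), K = (1, 0), J = (0, 1), T = (3, 5) — the answer is frame-independent, so this choice is without loss of generality.
1. N is the centroid of triangle JTK ⇒ N = (4/3, 2)
2. U is the centroid of triangle RJT ⇒ U = (1, 2)
3. E lies on line KU with KE:EU = 3:(-5) ⇒ E = (1, -3)
4. X lies on line NK with NX:XK = 5:3 ⇒ X = (9/8, 3/4)
through R parallel to ET: direction (2, 8); meets XJ at L = (9/38, 18/19)
L = X + t·(J−X) with t = 15/19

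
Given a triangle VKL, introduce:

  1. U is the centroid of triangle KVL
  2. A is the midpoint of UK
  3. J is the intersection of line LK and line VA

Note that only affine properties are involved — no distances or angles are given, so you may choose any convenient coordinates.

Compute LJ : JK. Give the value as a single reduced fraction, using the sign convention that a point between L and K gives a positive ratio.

Choose coordinates V = (0, 0), K = (1, 0), L = (0, 1).
1. U is the centroid of triangle KVL ⇒ U = (1/3, 1/3)
2. A is the midpoint of UK ⇒ A = (2/3, 1/6)
3. J is the intersection of line LK and line VA ⇒ J = (4/5, 1/5)
J = L + t·(K−L) with t = 4/5, so LJ:JK = t:(1−t) = 4/5:1/5

LJ:JK = 4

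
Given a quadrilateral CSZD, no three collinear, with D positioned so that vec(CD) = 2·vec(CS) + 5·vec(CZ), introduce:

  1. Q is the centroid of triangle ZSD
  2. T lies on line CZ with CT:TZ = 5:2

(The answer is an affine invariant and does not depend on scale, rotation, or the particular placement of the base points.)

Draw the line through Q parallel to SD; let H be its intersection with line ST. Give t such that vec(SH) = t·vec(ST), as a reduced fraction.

t = 7/20

Set C = (0, 0), S = (1, 0), Z = (0, 1), D = (2, 5); any affine frame gives the same invariant.
1. Q is the centroid of triangle ZSD ⇒ Q = (1, 2)
2. T lies on line CZ with CT:TZ = 5:2 ⇒ T = (0, 5/7)
through Q parallel to SD: direction (1, 5); meets ST at H = (13/20, 1/4)
H = S + t·(T−S) with t = 7/20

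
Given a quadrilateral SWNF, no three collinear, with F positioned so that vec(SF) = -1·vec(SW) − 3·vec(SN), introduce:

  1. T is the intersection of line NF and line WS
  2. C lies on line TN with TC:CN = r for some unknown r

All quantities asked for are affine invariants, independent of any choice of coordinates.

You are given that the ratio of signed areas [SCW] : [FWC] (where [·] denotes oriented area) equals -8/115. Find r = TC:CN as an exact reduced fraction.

Choose coordinates S = (0, 0), W = (1, 0), N = (0, 1), F = (-1, -3).
1. T is the intersection of line NF and line WS ⇒ T = (-1/4, 0)
2. With TC:CN = r, write λ = r/(r+1) so C = T + λ·(N−T); C is affine-linear in λ
Every point depending on C is an affine combination of C and λ-independent points, so each such coordinate is linear in λ; the λ² term in each signed area is a multiple of (N−T)×(N−T) = 0, so 2·[SCW] and 2·[FWC] are each linear in λ. Evaluating at λ=0 and λ=1:
  2·[SCW] = −λ,   2·[FWC] = 5/4·λ + 15/4
So [SCW]:[FWC] = (−λ) / (5/4·λ + 15/4). Setting this equal to -8/115:
  −λ = -8/115·(5/4·λ + 15/4)  ⇒  λ = 2/7
Then r = λ/(1−λ) = (2/7)/(5/7) = 2/5. Check: with r = 2/5, C = (-5/28, 2/7) and [SCW]:[FWC] = -8/115 as required.

r = 2/5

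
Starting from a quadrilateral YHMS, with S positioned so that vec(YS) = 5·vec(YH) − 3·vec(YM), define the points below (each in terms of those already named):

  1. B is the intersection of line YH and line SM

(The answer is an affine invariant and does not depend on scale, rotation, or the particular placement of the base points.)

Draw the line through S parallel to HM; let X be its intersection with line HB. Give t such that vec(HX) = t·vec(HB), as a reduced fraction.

Choose coordinates Y = (0, 0), H = (1, 0), M = (0, 1), S = (5, -3).
1. B is the intersection of line YH and line SM ⇒ B = (5/4, 0)
through S parallel to HM: direction (-1, 1); meets HB at X = (2, 0)
X = H + t·(B−H) with t = 4

t = 4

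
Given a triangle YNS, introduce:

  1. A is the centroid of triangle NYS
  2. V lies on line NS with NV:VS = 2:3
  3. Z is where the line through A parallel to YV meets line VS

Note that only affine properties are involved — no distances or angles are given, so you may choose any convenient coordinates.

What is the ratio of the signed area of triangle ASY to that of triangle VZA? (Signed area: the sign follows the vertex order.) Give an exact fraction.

Work in coordinates with Y = (0, 0), N = (1, 0), S = (0, 1).
1. A is the centroid of triangle NYS ⇒ A = (1/3, 1/3)
2. V lies on line NS with NV:VS = 2:3 ⇒ V = (3/5, 2/5)
3. Z is where the line through A parallel to YV meets line VS ⇒ Z = (8/15, 7/15)
2·[ASY] = 1/3, 2·[VZA] = 1/45
[ASY]:[VZA] = 1/3:1/45 = 15

[ASY]:[VZA] = 15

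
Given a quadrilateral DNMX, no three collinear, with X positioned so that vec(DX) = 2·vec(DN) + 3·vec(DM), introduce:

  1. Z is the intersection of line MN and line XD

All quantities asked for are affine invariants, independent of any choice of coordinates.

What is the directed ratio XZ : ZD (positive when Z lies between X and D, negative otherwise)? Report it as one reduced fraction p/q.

XZ:ZD = 4

Set D = (0, 0), N = (1, 0), M = (0, 1), X = (2, 3); any affine frame gives the same invariant.
1. Z is the intersection of line MN and line XD ⇒ Z = (2/5, 3/5)
Z = X + t·(D−X) with t = 4/5, so XZ:ZD = t:(1−t) = 4/5:1/5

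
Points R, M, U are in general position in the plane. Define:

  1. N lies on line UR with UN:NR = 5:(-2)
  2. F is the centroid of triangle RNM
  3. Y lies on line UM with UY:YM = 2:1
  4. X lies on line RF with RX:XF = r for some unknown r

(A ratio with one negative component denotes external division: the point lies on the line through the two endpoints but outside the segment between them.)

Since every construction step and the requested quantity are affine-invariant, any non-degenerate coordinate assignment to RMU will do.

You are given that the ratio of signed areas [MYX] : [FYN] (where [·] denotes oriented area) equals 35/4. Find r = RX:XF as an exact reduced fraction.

Set R = (0, 0), M = (1, 0), U = (0, 1); any affine frame gives the same invariant.
1. N lies on line UR with UN:NR = 5:(-2) ⇒ N = (0, -2/3)
2. F is the centroid of triangle RNM ⇒ F = (1/3, -2/9)
3. Y lies on line UM with UY:YM = 2:1 ⇒ Y = (2/3, 1/3)
4. With RX:XF = r, write λ = r/(r+1) so X = R + λ·(F−R); X is affine-linear in λ
Every point depending on X is an affine combination of X and λ-independent points, so each such coordinate is linear in λ; the λ² term in each signed area is a multiple of (F−R)×(F−R) = 0, so 2·[MYX] and 2·[FYN] are each linear in λ. Evaluating at λ=0 and λ=1:
  2·[MYX] = -1/27·λ + 1/3,   2·[FYN] = 1/27
So [MYX]:[FYN] = (-1/27·λ + 1/3) / (1/27). Setting this equal to 35/4:
  -1/27·λ + 1/3 = 35/4·(1/27)  ⇒  λ = 1/4
Then r = λ/(1−λ) = (1/4)/(3/4) = 1/3. Check: with r = 1/3, X = (1/12, -1/18) and [MYX]:[FYN] = 35/4 as required.

r = 1/3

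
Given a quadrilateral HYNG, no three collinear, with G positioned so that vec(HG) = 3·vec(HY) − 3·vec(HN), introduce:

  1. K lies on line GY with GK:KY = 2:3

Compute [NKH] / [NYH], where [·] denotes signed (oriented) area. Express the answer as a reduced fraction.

Choose coordinates H = (0, 0), Y = (1, 0), N = (0, 1), G = (3, -3).
1. K lies on line GY with GK:KY = 2:3 ⇒ K = (11/5, -9/5)
2·[NKH] = -11/5, 2·[NYH] = -1
[NKH]:[NYH] = -11/5:-1 = 11/5

[NKH]:[NYH] = 11/5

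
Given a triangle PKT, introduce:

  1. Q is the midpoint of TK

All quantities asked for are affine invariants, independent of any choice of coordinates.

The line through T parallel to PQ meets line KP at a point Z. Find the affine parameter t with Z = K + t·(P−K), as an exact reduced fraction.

Work in coordinates with P = (0, 0), K = (1, 0), T = (0, 1).
1. Q is the midpoint of TK ⇒ Q = (1/2, 1/2)
through T parallel to PQ: direction (1/2, 1/2); meets KP at Z = (-1, 0)
Z = K + t·(P−K) with t = 2

t = 2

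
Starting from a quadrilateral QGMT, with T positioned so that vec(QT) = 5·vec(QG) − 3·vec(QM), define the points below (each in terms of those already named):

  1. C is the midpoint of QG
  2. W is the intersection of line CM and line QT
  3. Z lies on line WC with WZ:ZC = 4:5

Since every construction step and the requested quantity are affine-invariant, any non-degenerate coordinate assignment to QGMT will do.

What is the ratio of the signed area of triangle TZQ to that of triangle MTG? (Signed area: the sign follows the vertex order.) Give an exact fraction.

[TZQ]:[MTG] = -2/3

Assign Q = (0, 0), G = (1, 0), M = (0, 1), T = (5, -3) — the answer is frame-independent, so this choice is without loss of generality.
1. C is the midpoint of QG ⇒ C = (1/2, 0)
2. W is the intersection of line CM and line QT ⇒ W = (5/7, -3/7)
3. Z lies on line WC with WZ:ZC = 4:5 ⇒ Z = (13/21, -5/21)
2·[TZQ] = 2/3, 2·[MTG] = -1
[TZQ]:[MTG] = 2/3:-1 = -2/3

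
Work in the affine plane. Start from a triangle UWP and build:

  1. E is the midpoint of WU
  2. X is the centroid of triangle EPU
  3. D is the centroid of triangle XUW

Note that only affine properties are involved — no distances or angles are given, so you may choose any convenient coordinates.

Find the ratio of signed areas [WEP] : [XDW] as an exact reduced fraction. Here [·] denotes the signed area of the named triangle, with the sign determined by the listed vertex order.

[WEP]:[XDW] = -9/2

Set U = (0, 0), W = (1, 0), P = (0, 1); any affine frame gives the same invariant.
1. E is the midpoint of WU ⇒ E = (1/2, 0)
2. X is the centroid of triangle EPU ⇒ X = (1/6, 1/3)
3. D is the centroid of triangle XUW ⇒ D = (7/18, 1/9)
2·[WEP] = -1/2, 2·[XDW] = 1/9
[WEP]:[XDW] = -1/2:1/9 = -9/2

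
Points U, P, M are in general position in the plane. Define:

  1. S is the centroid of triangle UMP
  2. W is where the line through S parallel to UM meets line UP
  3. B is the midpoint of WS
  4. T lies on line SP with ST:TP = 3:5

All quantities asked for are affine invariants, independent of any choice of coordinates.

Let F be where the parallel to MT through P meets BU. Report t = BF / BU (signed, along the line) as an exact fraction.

t = -31/26

Work in coordinates with U = (0, 0), P = (1, 0), M = (0, 1).
1. S is the centroid of triangle UMP ⇒ S = (1/3, 1/3)
2. W is where the line through S parallel to UM meets line UP ⇒ W = (1/3, 0)
3. B is the midpoint of WS ⇒ B = (1/3, 1/6)
4. T lies on line SP with ST:TP = 3:5 ⇒ T = (7/12, 5/24)
through P parallel to MT: direction (7/12, -19/24); meets BU at F = (19/26, 19/52)
F = B + t·(U−B) with t = -31/26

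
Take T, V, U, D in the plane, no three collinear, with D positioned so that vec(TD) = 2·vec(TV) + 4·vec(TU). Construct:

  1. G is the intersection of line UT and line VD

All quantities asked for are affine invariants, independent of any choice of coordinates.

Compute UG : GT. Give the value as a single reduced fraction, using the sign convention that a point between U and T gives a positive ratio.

Set T = (0, 0), V = (1, 0), U = (0, 1), D = (2, 4); any affine frame gives the same invariant.
1. G is the intersection of line UT and line VD ⇒ G = (0, -4)
G = U + t·(T−U) with t = 5, so UG:GT = t:(1−t) = 5:-4

UG:GT = -5/4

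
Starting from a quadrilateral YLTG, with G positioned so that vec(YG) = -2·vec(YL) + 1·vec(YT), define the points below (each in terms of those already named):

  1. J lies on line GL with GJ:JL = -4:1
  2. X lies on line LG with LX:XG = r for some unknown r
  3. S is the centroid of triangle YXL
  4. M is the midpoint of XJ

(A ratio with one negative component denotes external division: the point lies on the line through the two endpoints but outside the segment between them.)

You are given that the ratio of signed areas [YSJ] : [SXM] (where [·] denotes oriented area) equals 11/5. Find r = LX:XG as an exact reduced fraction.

Assign Y = (0, 0), L = (1, 0), T = (0, 1), G = (-2, 1) — the answer is frame-independent, so this choice is without loss of generality.
1. J lies on line GL with GJ:JL = -4:1 ⇒ J = (2, -1/3)
2. With LX:XG = r, write λ = r/(r+1) so X = L + λ·(G−L); X is affine-linear in λ
3. S is the centroid of triangle YXL ⇒ S is an affine combination of earlier points and hence also affine-linear in λ
4. M is the midpoint of XJ ⇒ M is an affine combination of earlier points and hence also affine-linear in λ
Every point depending on X is an affine combination of X and λ-independent points, so each such coordinate is linear in λ; the λ² term in each signed area is a multiple of (G−L)×(G−L) = 0, so 2·[YSJ] and 2·[SXM] are each linear in λ. Evaluating at λ=0 and λ=1:
  2·[YSJ] = -1/3·λ − 2/9,   2·[SXM] = -1/6·λ − 1/18
So [YSJ]:[SXM] = (-1/3·λ − 2/9) / (-1/6·λ − 1/18). Setting this equal to 11/5:
  -1/3·λ − 2/9 = 11/5·(-1/6·λ − 1/18)  ⇒  λ = 3
Then r = λ/(1−λ) = (3)/(-2) = -3/2. Check: with r = -3/2, X = (-8, 3) and [YSJ]:[SXM] = 11/5 as required.

r = -3/2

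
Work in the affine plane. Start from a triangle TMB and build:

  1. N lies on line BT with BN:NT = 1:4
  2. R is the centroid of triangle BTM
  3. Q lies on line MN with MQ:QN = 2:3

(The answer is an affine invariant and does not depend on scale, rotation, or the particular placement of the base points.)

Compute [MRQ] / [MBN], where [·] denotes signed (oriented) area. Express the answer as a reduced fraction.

[MRQ]:[MBN] = -2/5

Set T = (0, 0), M = (1, 0), B = (0, 1); any affine frame gives the same invariant.
1. N lies on line BT with BN:NT = 1:4 ⇒ N = (0, 4/5)
2. R is the centroid of triangle BTM ⇒ R = (1/3, 1/3)
3. Q lies on line MN with MQ:QN = 2:3 ⇒ Q = (3/5, 8/25)
2·[MRQ] = -2/25, 2·[MBN] = 1/5
[MRQ]:[MBN] = -2/25:1/5 = -2/5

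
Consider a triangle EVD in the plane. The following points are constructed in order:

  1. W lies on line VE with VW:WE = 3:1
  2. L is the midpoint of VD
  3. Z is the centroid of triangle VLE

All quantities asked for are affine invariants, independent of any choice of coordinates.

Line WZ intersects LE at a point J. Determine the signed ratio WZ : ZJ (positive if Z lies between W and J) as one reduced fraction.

Assign E = (0, 0), V = (1, 0), D = (0, 1) — the answer is frame-independent, so this choice is without loss of generality.
1. W lies on line VE with VW:WE = 3:1 ⇒ W = (1/4, 0)
2. L is the midpoint of VD ⇒ L = (1/2, 1/2)
3. Z is the centroid of triangle VLE ⇒ Z = (1/2, 1/6)
line WZ meets LE at J = (-1/2, -1/2)
Z = W + t·(J−W) with t = -1/3, so WZ:ZJ = -1/3:4/3

WZ:ZJ = -1/4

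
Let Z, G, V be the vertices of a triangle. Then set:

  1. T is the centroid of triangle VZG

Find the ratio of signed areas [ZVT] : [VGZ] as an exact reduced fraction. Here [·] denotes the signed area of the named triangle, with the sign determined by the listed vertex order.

Set Z = (0, 0), G = (1, 0), V = (0, 1); any affine frame gives the same invariant.
1. T is the centroid of triangle VZG ⇒ T = (1/3, 1/3)
2·[ZVT] = -1/3, 2·[VGZ] = -1
[ZVT]:[VGZ] = -1/3:-1 = 1/3

[ZVT]:[VGZ] = 1/3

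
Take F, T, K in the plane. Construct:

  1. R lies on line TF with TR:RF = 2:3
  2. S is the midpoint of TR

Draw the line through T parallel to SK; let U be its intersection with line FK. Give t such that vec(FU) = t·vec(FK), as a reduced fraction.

Work in coordinates with F = (0, 0), T = (1, 0), K = (0, 1).
1. R lies on line TF with TR:RF = 2:3 ⇒ R = (3/5, 0)
2. S is the midpoint of TR ⇒ S = (4/5, 0)
through T parallel to SK: direction (-4/5, 1); meets FK at U = (0, 5/4)
U = F + t·(K−F) with t = 5/4

t = 5/4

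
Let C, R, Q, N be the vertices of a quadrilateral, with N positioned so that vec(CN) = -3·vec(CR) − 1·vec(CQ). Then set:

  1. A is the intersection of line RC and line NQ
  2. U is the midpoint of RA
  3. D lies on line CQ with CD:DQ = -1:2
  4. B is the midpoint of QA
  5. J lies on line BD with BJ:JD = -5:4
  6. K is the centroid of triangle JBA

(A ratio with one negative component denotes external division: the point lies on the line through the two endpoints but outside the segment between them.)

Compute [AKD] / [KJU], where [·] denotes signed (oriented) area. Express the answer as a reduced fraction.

Work in coordinates with C = (0, 0), R = (1, 0), Q = (0, 1), N = (-3, -1).
1. A is the intersection of line RC and line NQ ⇒ A = (-3/2, 0)
2. U is the midpoint of RA ⇒ U = (-1/4, 0)
3. D lies on line CQ with CD:DQ = -1:2 ⇒ D = (0, -1)
4. B is the midpoint of QA ⇒ B = (-3/4, 1/2)
5. J lies on line BD with BJ:JD = -5:4 ⇒ J = (3, -7)
6. K is the centroid of triangle JBA ⇒ K = (1/4, -13/6)
2·[AKD] = 3/2, 2·[KJU] = 85/24
[AKD]:[KJU] = 3/2:85/24 = 36/85

[AKD]:[KJU] = 36/85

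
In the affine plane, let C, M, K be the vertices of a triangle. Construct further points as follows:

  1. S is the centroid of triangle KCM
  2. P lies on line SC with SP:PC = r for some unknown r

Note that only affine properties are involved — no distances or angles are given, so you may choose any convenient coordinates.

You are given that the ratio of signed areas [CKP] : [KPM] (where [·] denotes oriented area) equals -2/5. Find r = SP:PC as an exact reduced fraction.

Choose coordinates C = (0, 0), M = (1, 0), K = (0, 1).
1. S is the centroid of triangle KCM ⇒ S = (1/3, 1/3)
2. With SP:PC = r, write λ = r/(r+1) so P = S + λ·(C−S); P is affine-linear in λ
Every point depending on P is an affine combination of P and λ-independent points, so each such coordinate is linear in λ; the λ² term in each signed area is a multiple of (C−S)×(C−S) = 0, so 2·[CKP] and 2·[KPM] are each linear in λ. Evaluating at λ=0 and λ=1:
  2·[CKP] = 1/3·λ − 1/3,   2·[KPM] = 2/3·λ + 1/3
So [CKP]:[KPM] = (1/3·λ − 1/3) / (2/3·λ + 1/3). Setting this equal to -2/5:
  1/3·λ − 1/3 = -2/5·(2/3·λ + 1/3)  ⇒  λ = 1/3
Then r = λ/(1−λ) = (1/3)/(2/3) = 1/2. Check: with r = 1/2, P = (2/9, 2/9) and [CKP]:[KPM] = -2/5 as required.

r = 1/2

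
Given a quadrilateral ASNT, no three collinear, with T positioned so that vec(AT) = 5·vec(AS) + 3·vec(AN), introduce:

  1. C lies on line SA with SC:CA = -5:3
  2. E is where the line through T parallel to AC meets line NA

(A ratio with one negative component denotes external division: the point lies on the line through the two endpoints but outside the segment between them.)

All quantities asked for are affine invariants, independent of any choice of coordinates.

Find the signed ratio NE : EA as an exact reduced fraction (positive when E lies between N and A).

NE:EA = -2/3

Work in coordinates with A = (0, 0), S = (1, 0), N = (0, 1), T = (5, 3).
1. C lies on line SA with SC:CA = -5:3 ⇒ C = (-3/2, 0)
2. E is where the line through T parallel to AC meets line NA ⇒ E = (0, 3)
E = N + t·(A−N) with t = -2, so NE:EA = t:(1−t) = -2:3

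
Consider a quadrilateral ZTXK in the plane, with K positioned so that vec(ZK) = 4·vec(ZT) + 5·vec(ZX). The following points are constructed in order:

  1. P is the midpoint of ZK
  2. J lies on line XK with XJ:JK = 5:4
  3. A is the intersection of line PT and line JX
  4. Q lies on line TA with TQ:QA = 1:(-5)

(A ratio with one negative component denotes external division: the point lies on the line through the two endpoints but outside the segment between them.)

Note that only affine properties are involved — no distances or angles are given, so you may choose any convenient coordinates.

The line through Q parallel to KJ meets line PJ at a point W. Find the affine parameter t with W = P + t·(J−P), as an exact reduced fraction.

Set Z = (0, 0), T = (1, 0), X = (0, 1), K = (4, 5); any affine frame gives the same invariant.
1. P is the midpoint of ZK ⇒ P = (2, 5/2)
2. J lies on line XK with XJ:JK = 5:4 ⇒ J = (20/9, 29/9)
3. A is the intersection of line PT and line JX ⇒ A = (7/3, 10/3)
4. Q lies on line TA with TQ:QA = 1:(-5) ⇒ Q = (2/3, -5/6)
through Q parallel to KJ: direction (-16/9, -16/9); meets PJ at W = (10/9, -7/18)
W = P + t·(J−P) with t = -4

t = -4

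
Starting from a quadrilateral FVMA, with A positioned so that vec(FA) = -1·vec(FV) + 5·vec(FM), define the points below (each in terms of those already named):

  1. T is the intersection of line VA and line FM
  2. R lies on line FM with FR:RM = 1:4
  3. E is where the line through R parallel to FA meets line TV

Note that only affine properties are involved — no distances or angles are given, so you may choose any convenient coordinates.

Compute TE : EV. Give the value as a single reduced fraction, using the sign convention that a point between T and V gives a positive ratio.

TE:EV = -23/48

Choose coordinates F = (0, 0), V = (1, 0), M = (0, 1), A = (-1, 5).
1. T is the intersection of line VA and line FM ⇒ T = (0, 5/2)
2. R lies on line FM with FR:RM = 1:4 ⇒ R = (0, 1/5)
3. E is where the line through R parallel to FA meets line TV ⇒ E = (-23/25, 24/5)
E = T + t·(V−T) with t = -23/25, so TE:EV = t:(1−t) = -23/25:48/25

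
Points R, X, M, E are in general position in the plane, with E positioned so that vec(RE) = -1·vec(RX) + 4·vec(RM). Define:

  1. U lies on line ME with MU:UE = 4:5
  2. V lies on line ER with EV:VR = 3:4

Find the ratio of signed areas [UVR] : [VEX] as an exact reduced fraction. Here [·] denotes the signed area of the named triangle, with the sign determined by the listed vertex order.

[UVR]:[VEX] = -5/27

Assign R = (0, 0), X = (1, 0), M = (0, 1), E = (-1, 4) — the answer is frame-independent, so this choice is without loss of generality.
1. U lies on line ME with MU:UE = 4:5 ⇒ U = (-4/9, 7/3)
2. V lies on line ER with EV:VR = 3:4 ⇒ V = (-4/7, 16/7)
2·[UVR] = 20/63, 2·[VEX] = -12/7
[UVR]:[VEX] = 20/63:-12/7 = -5/27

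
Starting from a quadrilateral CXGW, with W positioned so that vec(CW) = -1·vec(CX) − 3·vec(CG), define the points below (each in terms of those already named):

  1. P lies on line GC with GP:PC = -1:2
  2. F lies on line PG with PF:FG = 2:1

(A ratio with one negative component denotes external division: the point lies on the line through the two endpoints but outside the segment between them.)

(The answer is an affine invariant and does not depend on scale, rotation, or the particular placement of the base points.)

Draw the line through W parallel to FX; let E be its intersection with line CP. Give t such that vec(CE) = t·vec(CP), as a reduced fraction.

t = -13/6

Assign C = (0, 0), X = (1, 0), G = (0, 1), W = (-1, -3) — the answer is frame-independent, so this choice is without loss of generality.
1. P lies on line GC with GP:PC = -1:2 ⇒ P = (0, 2)
2. F lies on line PG with PF:FG = 2:1 ⇒ F = (0, 4/3)
through W parallel to FX: direction (1, -4/3); meets CP at E = (0, -13/3)
E = C + t·(P−C) with t = -13/6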